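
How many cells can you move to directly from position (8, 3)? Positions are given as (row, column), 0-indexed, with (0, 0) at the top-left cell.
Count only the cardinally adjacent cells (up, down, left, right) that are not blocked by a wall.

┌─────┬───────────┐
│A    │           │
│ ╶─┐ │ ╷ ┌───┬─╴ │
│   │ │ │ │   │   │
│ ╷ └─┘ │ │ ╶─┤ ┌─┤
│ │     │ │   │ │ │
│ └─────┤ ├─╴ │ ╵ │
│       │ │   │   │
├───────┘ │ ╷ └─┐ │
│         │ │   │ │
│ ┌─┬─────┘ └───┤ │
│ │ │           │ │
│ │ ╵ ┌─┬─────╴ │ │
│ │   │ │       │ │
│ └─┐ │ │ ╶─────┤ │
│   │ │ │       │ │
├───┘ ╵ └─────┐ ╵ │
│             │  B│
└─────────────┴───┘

Checking passable neighbors of (8, 3):
Neighbors: (7, 3), (8, 2), (8, 4)
Count: 3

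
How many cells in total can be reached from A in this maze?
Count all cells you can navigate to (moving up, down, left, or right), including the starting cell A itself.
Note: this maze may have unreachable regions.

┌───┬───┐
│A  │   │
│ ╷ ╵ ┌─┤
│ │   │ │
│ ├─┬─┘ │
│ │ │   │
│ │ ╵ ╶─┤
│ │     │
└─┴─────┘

Using BFS/flood-fill to find all reachable cells from A:
Maze size: 4 × 4 = 16 total cells
7 cell(s) are walled off and cannot be reached from A.
Reachable cells: 9

Reachable region (· marks reachable cells):

┌───┬───┐
│A ·│· ·│
│ ╷ ╵ ┌─┤
│·│· ·│ │
│ ├─┬─┘ │
│·│ │   │
│ │ ╵ ╶─┤
│·│     │
└─┴─────┘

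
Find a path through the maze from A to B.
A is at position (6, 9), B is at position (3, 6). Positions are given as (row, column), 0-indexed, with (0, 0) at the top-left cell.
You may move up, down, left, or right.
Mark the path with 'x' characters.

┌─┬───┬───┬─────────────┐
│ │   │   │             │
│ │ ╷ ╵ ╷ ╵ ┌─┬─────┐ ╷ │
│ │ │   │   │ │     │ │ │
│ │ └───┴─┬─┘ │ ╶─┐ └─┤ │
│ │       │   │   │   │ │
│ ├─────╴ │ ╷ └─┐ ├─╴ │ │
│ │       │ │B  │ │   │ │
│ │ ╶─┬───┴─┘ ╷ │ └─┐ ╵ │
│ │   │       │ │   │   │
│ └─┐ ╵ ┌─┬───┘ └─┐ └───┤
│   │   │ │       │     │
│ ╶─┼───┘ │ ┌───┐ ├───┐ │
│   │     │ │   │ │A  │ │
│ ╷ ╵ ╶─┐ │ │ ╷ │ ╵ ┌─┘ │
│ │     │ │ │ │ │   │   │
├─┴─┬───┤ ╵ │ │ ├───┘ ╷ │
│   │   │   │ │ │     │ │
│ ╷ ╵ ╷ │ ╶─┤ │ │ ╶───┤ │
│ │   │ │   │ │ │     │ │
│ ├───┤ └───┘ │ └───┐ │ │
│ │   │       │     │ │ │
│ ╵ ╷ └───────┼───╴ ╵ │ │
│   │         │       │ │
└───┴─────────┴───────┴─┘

Finding the shortest path from (6, 9) to (3, 6):
Path length: 8 steps
Directions: down → left → up → up → left → up → up → left

Solution:

┌─┬───┬───┬─────────────┐
│ │   │   │             │
│ │ ╷ ╵ ╷ ╵ ┌─┬─────┐ ╷ │
│ │ │   │   │ │     │ │ │
│ │ └───┴─┬─┘ │ ╶─┐ └─┤ │
│ │       │   │   │   │ │
│ ├─────╴ │ ╷ └─┐ ├─╴ │ │
│ │       │ │B x│ │   │ │
│ │ ╶─┬───┴─┘ ╷ │ └─┐ ╵ │
│ │   │       │x│   │   │
│ └─┐ ╵ ┌─┬───┘ └─┐ └───┤
│   │   │ │    x x│     │
│ ╶─┼───┘ │ ┌───┐ ├───┐ │
│   │     │ │   │x│A  │ │
│ ╷ ╵ ╶─┐ │ │ ╷ │ ╵ ┌─┘ │
│ │     │ │ │ │ │x x│   │
├─┴─┬───┤ ╵ │ │ ├───┘ ╷ │
│   │   │   │ │ │     │ │
│ ╷ ╵ ╷ │ ╶─┤ │ │ ╶───┤ │
│ │   │ │   │ │ │     │ │
│ ├───┤ └───┘ │ └───┐ │ │
│ │   │       │     │ │ │
│ ╵ ╷ └───────┼───╴ ╵ │ │
│   │         │       │ │
└───┴─────────┴───────┴─┘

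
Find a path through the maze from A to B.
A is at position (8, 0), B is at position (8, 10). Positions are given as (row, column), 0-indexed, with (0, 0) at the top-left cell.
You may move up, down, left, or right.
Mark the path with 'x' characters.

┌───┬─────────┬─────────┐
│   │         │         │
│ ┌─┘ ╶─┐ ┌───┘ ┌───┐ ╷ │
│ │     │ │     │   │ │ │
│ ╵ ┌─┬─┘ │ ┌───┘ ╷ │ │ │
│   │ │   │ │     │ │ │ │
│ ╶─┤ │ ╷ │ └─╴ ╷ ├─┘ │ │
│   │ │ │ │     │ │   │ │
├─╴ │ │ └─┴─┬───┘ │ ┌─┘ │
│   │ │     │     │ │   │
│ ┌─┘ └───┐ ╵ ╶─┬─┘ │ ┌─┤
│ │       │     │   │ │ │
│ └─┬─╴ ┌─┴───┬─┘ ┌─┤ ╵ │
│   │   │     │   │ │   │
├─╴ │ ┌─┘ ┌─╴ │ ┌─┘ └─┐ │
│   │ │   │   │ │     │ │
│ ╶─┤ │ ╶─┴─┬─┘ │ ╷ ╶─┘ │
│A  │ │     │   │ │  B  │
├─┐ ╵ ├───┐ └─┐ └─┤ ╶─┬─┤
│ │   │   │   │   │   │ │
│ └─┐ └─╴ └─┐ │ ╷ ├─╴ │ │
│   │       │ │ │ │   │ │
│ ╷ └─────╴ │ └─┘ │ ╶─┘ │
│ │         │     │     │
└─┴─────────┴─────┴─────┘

Finding the shortest path from (8, 0) to (8, 10):
Path length: 54 steps
Directions: up → right → up → left → up → up → right → up → left → up → right → up → right → up → right → right → down → down → left → down → down → right → right → down → right → up → right → right → up → up → left → down → left → left → up → up → right → right → up → right → right → right → right → down → down → down → down → left → down → down → right → down → down → left

Solution:

┌───┬─────────┬─────────┐
│   │x x x    │x x x x x│
│ ┌─┘ ╶─┐ ┌───┘ ┌───┐ ╷ │
│ │x x  │x│x x x│   │ │x│
│ ╵ ┌─┬─┘ │ ┌───┘ ╷ │ │ │
│x x│ │x x│x│  x x│ │ │x│
│ ╶─┤ │ ╷ │ └─╴ ╷ ├─┘ │ │
│x x│ │x│ │x x x│x│   │x│
├─╴ │ │ └─┴─┬───┘ │ ┌─┘ │
│x x│ │x x x│x x x│ │x x│
│ ┌─┘ └───┐ ╵ ╶─┬─┘ │ ┌─┤
│x│       │x x  │   │x│ │
│ └─┬─╴ ┌─┴───┬─┘ ┌─┤ ╵ │
│x x│   │     │   │ │x x│
├─╴ │ ┌─┘ ┌─╴ │ ┌─┘ └─┐ │
│x x│ │   │   │ │     │x│
│ ╶─┤ │ ╶─┴─┬─┘ │ ╷ ╶─┘ │
│A  │ │     │   │ │  B x│
├─┐ ╵ ├───┐ └─┐ └─┤ ╶─┬─┤
│ │   │   │   │   │   │ │
│ └─┐ └─╴ └─┐ │ ╷ ├─╴ │ │
│   │       │ │ │ │   │ │
│ ╷ └─────╴ │ └─┘ │ ╶─┘ │
│ │         │     │     │
└─┴─────────┴─────┴─────┘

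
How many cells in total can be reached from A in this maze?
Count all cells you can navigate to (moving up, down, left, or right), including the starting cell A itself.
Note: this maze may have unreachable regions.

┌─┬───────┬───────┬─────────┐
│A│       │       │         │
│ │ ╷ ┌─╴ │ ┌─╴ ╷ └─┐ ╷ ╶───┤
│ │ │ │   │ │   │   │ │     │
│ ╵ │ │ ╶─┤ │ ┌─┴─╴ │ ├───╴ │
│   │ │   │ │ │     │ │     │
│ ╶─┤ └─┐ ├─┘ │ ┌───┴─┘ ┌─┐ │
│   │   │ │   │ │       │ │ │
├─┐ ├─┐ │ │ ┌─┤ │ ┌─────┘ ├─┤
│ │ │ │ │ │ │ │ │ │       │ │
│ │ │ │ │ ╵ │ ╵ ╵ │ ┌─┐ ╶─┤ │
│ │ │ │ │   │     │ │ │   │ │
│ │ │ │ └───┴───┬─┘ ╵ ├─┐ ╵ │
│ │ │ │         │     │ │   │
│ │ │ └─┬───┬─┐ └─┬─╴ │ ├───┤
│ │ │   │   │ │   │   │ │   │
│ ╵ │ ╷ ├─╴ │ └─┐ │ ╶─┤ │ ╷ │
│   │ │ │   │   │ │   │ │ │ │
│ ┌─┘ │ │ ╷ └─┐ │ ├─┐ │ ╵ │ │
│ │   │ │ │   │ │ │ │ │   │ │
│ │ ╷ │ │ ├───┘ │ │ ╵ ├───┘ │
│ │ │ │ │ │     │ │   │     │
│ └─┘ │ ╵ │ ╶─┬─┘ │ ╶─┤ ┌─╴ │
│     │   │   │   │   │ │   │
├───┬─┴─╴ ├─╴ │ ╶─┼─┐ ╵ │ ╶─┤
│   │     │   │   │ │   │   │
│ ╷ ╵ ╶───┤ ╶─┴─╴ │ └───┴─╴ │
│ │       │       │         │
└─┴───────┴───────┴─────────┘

Using BFS/flood-fill to find all reachable cells from A:
Maze size: 14 × 14 = 196 total cells
52 cell(s) are walled off and cannot be reached from A.
Reachable cells: 144

Reachable region (· marks reachable cells):

┌─┬───────┬───────┬─────────┐
│A│· · · ·│· · · ·│· · · · ·│
│ │ ╷ ┌─╴ │ ┌─╴ ╷ └─┐ ╷ ╶───┤
│·│·│·│· ·│·│· ·│· ·│·│· · ·│
│ ╵ │ │ ╶─┤ │ ┌─┴─╴ │ ├───╴ │
│· ·│·│· ·│·│·│· · ·│·│· · ·│
│ ╶─┤ └─┐ ├─┘ │ ┌───┴─┘ ┌─┐ │
│· ·│· ·│·│· ·│·│· · · ·│ │·│
├─┐ ├─┐ │ │ ┌─┤ │ ┌─────┘ ├─┤
│·│·│·│·│·│·│·│·│·│       │ │
│ │ │ │ │ ╵ │ ╵ ╵ │ ┌─┐ ╶─┤ │
│·│·│·│·│· ·│· · ·│ │ │   │ │
│ │ │ │ └───┴───┬─┘ ╵ ├─┐ ╵ │
│·│·│·│· · · · ·│     │ │   │
│ │ │ └─┬───┬─┐ └─┬─╴ │ ├───┤
│·│·│· ·│· ·│·│· ·│   │ │   │
│ ╵ │ ╷ ├─╴ │ └─┐ │ ╶─┤ │ ╷ │
│· ·│·│·│· ·│· ·│·│   │ │ │ │
│ ┌─┘ │ │ ╷ └─┐ │ ├─┐ │ ╵ │ │
│·│· ·│·│·│· ·│·│·│ │ │   │ │
│ │ ╷ │ │ ├───┘ │ │ ╵ ├───┘ │
│·│·│·│·│·│· · ·│·│   │     │
│ └─┘ │ ╵ │ ╶─┬─┘ │ ╶─┤ ┌─╴ │
│· · ·│· ·│· ·│· ·│   │ │   │
├───┬─┴─╴ ├─╴ │ ╶─┼─┐ ╵ │ ╶─┤
│· ·│· · ·│· ·│· ·│ │   │   │
│ ╷ ╵ ╶───┤ ╶─┴─╴ │ └───┴─╴ │
│·│· · · ·│· · · ·│         │
└─┴───────┴───────┴─────────┘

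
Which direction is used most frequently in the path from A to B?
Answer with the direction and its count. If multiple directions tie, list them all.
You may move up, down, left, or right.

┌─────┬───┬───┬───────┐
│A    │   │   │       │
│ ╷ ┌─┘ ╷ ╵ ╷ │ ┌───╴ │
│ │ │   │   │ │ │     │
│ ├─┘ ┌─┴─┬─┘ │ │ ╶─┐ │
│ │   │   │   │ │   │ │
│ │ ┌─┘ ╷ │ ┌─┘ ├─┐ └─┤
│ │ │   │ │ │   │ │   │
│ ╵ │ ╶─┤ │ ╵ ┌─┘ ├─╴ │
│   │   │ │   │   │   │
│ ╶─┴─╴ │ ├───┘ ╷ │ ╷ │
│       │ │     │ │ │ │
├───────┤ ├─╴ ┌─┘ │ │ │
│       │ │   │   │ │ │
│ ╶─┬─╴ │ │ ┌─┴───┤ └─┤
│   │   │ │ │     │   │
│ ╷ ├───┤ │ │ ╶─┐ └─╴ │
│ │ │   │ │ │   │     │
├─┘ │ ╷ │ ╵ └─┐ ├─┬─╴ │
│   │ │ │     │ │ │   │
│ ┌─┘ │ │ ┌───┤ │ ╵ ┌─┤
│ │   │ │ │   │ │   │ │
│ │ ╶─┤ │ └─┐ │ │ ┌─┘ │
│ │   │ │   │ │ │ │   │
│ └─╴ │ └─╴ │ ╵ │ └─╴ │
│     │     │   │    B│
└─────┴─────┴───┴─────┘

Directions: down, down, down, down, right, up, up, right, up, right, up, right, down, right, up, right, down, down, left, down, down, right, up, right, up, up, up, right, right, right, down, left, left, down, right, down, right, down, left, down, down, down, right, down, down, left, down, left, down, down, right, right
Counts: {'down': 21, 'right': 16, 'up': 9, 'left': 6}
Most common: down (21 times)

Solution:

┌─────┬───┬───┬───────┐
│A    │↱ ↓│↱ ↓│↱ → → ↓│
│ ╷ ┌─┘ ╷ ╵ ╷ │ ┌───╴ │
│↓│ │↱ ↑│↳ ↑│↓│↑│↓ ← ↲│
│ ├─┘ ┌─┴─┬─┘ │ │ ╶─┐ │
│↓│↱ ↑│   │↓ ↲│↑│↳ ↓│ │
│ │ ┌─┘ ╷ │ ┌─┘ ├─┐ └─┤
│↓│↑│   │ │↓│↱ ↑│ │↳ ↓│
│ ╵ │ ╶─┤ │ ╵ ┌─┘ ├─╴ │
│↳ ↑│   │ │↳ ↑│   │↓ ↲│
│ ╶─┴─╴ │ ├───┘ ╷ │ ╷ │
│       │ │     │ │↓│ │
├───────┤ ├─╴ ┌─┘ │ │ │
│       │ │   │   │↓│ │
│ ╶─┬─╴ │ │ ┌─┴───┤ └─┤
│   │   │ │ │     │↳ ↓│
│ ╷ ├───┤ │ │ ╶─┐ └─╴ │
│ │ │   │ │ │   │    ↓│
├─┘ │ ╷ │ ╵ └─┐ ├─┬─╴ │
│   │ │ │     │ │ │↓ ↲│
│ ┌─┘ │ │ ┌───┤ │ ╵ ┌─┤
│ │   │ │ │   │ │↓ ↲│ │
│ │ ╶─┤ │ └─┐ │ │ ┌─┘ │
│ │   │ │   │ │ │↓│   │
│ └─╴ │ └─╴ │ ╵ │ └─╴ │
│     │     │   │↳ → B│
└─────┴─────┴───┴─────┘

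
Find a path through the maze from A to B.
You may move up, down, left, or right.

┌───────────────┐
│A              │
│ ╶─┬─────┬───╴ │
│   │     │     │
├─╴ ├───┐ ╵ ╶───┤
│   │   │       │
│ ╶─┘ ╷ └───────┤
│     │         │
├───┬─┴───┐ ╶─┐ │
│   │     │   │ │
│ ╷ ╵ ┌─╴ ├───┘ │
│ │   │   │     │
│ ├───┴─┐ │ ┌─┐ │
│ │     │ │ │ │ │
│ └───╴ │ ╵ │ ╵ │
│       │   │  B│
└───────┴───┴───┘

Finding the shortest path through the maze:
Path length: 18 steps
Directions: down → right → down → left → down → right → right → up → right → down → right → right → right → right → down → down → down → down

Solution:

┌───────────────┐
│A              │
│ ╶─┬─────┬───╴ │
│↳ ↓│     │     │
├─╴ ├───┐ ╵ ╶───┤
│↓ ↲│↱ ↓│       │
│ ╶─┘ ╷ └───────┤
│↳ → ↑│↳ → → → ↓│
├───┬─┴───┐ ╶─┐ │
│   │     │   │↓│
│ ╷ ╵ ┌─╴ ├───┘ │
│ │   │   │    ↓│
│ ├───┴─┐ │ ┌─┐ │
│ │     │ │ │ │↓│
│ └───╴ │ ╵ │ ╵ │
│       │   │  B│
└───────┴───┴───┘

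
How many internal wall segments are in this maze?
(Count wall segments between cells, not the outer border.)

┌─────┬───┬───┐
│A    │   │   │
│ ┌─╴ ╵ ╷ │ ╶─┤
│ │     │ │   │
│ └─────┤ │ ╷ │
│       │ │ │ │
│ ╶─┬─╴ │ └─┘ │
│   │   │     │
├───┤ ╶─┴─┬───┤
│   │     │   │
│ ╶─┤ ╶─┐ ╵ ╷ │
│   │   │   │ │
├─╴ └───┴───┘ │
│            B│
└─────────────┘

Counting internal wall segments:
Total internal walls: 36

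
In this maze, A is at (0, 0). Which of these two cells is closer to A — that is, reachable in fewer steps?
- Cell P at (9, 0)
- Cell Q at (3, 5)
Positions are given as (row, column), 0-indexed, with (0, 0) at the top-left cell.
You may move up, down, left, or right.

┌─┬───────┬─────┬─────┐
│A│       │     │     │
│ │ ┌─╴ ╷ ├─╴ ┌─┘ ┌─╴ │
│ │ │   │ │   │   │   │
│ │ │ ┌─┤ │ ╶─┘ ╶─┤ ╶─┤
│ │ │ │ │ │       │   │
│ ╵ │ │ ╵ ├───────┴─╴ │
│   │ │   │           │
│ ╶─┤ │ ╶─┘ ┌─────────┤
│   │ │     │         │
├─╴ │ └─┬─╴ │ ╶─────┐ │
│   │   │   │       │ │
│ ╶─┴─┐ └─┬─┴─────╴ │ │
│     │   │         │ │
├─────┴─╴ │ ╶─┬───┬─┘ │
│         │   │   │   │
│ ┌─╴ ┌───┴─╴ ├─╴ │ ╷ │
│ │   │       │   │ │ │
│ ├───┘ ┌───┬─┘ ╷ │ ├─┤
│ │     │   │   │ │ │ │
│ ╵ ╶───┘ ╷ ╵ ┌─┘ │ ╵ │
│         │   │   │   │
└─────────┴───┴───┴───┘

Shortest path A → P at (9, 0): 25 steps
Shortest path A → Q at (3, 5): 18 steps

Q is closer (18 steps vs 25 steps).

Path to P:

┌─┬───────┬─────┬─────┐
│A│↱ → ↓  │     │     │
│ │ ┌─╴ ╷ ├─╴ ┌─┘ ┌─╴ │
│↓│↑│↓ ↲│ │   │   │   │
│ │ │ ┌─┤ │ ╶─┘ ╶─┤ ╶─┤
│↓│↑│↓│ │ │       │   │
│ ╵ │ │ ╵ ├───────┴─╴ │
│↳ ↑│↓│   │           │
│ ╶─┤ │ ╶─┘ ┌─────────┤
│   │↓│     │         │
├─╴ │ └─┬─╴ │ ╶─────┐ │
│   │↳ ↓│   │       │ │
│ ╶─┴─┐ └─┬─┴─────╴ │ │
│     │↳ ↓│         │ │
├─────┴─╴ │ ╶─┬───┬─┘ │
│↓ ← ← ← ↲│   │   │   │
│ ┌─╴ ┌───┴─╴ ├─╴ │ ╷ │
│↓│   │       │   │ │ │
│ ├───┘ ┌───┬─┘ ╷ │ ├─┤
│P│     │   │   │ │ │ │
│ ╵ ╶───┘ ╷ ╵ ┌─┘ │ ╵ │
│         │   │   │   │
└─────────┴───┴───┴───┘

Path to Q:

┌─┬───────┬─────┬─────┐
│A│↱ → → ↓│     │     │
│ │ ┌─╴ ╷ ├─╴ ┌─┘ ┌─╴ │
│↓│↑│   │↓│   │   │   │
│ │ │ ┌─┤ │ ╶─┘ ╶─┤ ╶─┤
│↓│↑│ │ │↓│       │   │
│ ╵ │ │ ╵ ├───────┴─╴ │
│↳ ↑│ │↓ ↲│Q          │
│ ╶─┤ │ ╶─┘ ┌─────────┤
│   │ │↳ → ↑│         │
├─╴ │ └─┬─╴ │ ╶─────┐ │
│   │   │   │       │ │
│ ╶─┴─┐ └─┬─┴─────╴ │ │
│     │   │         │ │
├─────┴─╴ │ ╶─┬───┬─┘ │
│         │   │   │   │
│ ┌─╴ ┌───┴─╴ ├─╴ │ ╷ │
│ │   │       │   │ │ │
│ ├───┘ ┌───┬─┘ ╷ │ ├─┤
│ │     │   │   │ │ │ │
│ ╵ ╶───┘ ╷ ╵ ┌─┘ │ ╵ │
│         │   │   │   │
└─────────┴───┴───┴───┘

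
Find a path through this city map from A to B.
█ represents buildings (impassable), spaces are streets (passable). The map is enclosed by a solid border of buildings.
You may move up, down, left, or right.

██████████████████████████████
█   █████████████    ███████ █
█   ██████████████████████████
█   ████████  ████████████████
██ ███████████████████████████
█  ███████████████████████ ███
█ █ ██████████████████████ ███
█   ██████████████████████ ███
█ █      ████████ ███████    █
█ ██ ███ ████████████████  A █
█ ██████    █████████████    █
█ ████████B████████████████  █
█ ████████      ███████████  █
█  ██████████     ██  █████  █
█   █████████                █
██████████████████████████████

Finding the shortest path from A to B:
Movement: cardinal only
Path length: 25 steps
Directions: down → down → down → down → down → left → left → left → left → left → left → left → left → left → left → up → left → left → up → left → left → left → left → left → up

Solution:

██████████████████████████████
█   █████████████    ███████ █
█   ██████████████████████████
█   ████████  ████████████████
██ ███████████████████████████
█  ███████████████████████ ███
█ █ ██████████████████████ ███
█   ██████████████████████ ███
█ █      ████████ ███████    █
█ ██ ███ ████████████████  A █
█ ██████    █████████████  ↓ █
█ ████████B████████████████↓ █
█ ████████↑←←←←↰███████████↓ █
█  ██████████  ↑←↰██  █████↓ █
█   █████████    ↑←←←←←←←←←↲ █
██████████████████████████████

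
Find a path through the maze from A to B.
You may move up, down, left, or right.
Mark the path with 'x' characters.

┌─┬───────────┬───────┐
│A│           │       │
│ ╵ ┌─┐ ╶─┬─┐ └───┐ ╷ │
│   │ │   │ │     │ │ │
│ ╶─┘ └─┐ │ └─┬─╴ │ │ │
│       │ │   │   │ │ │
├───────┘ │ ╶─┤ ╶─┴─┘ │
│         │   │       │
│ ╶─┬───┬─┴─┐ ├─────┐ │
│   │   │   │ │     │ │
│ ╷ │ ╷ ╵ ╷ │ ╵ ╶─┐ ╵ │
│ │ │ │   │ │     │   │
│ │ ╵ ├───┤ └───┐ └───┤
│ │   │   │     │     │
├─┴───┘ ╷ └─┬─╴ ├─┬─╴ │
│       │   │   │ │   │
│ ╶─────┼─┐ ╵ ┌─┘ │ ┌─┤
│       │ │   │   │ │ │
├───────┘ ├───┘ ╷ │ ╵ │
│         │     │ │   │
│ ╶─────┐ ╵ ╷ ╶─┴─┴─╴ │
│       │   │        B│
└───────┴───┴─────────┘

Finding the shortest path through the maze:
Path length: 34 steps
Directions: down → right → up → right → right → right → right → right → down → right → right → down → left → down → right → right → right → down → down → left → up → left → left → down → right → down → right → right → down → left → down → down → right → down

Solution:

┌─┬───────────┬───────┐
│A│x x x x x x│       │
│ ╵ ┌─┐ ╶─┬─┐ └───┐ ╷ │
│x x│ │   │ │x x x│ │ │
│ ╶─┘ └─┐ │ └─┬─╴ │ │ │
│       │ │   │x x│ │ │
├───────┘ │ ╶─┤ ╶─┴─┘ │
│         │   │x x x x│
│ ╶─┬───┬─┴─┐ ├─────┐ │
│   │   │   │ │x x x│x│
│ ╷ │ ╷ ╵ ╷ │ ╵ ╶─┐ ╵ │
│ │ │ │   │ │  x x│x x│
│ │ ╵ ├───┤ └───┐ └───┤
│ │   │   │     │x x x│
├─┴───┘ ╷ └─┬─╴ ├─┬─╴ │
│       │   │   │ │x x│
│ ╶─────┼─┐ ╵ ┌─┘ │ ┌─┤
│       │ │   │   │x│ │
├───────┘ ├───┘ ╷ │ ╵ │
│         │     │ │x x│
│ ╶─────┐ ╵ ╷ ╶─┴─┴─╴ │
│       │   │        B│
└───────┴───┴─────────┘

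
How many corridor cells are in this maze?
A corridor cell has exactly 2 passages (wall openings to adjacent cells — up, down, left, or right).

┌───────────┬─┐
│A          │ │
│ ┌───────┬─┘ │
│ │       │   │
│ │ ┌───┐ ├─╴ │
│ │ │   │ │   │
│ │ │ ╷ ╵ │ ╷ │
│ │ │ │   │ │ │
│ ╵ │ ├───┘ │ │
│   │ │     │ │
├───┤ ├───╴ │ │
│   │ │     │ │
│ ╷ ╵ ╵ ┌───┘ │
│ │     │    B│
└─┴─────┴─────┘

Counting cells with exactly 2 passages:
Total corridor cells: 39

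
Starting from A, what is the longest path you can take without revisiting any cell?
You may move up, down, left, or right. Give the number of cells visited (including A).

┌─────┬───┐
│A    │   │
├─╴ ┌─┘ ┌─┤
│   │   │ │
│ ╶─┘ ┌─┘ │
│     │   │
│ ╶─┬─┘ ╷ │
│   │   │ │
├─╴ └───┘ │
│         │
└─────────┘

Finding longest simple path using DFS:
Start: (0, 0)
Longest path visits 16 cells
Path: A → right → down → left → down → down → right → down → right → right → right → up → up → left → down → left

Solution:

┌─────┬───┐
│A ↓  │   │
├─╴ ┌─┘ ┌─┤
│↓ ↲│   │ │
│ ╶─┘ ┌─┘ │
│↓    │↓ ↰│
│ ╶─┬─┘ ╷ │
│↳ ↓│B ↲│↑│
├─╴ └───┘ │
│  ↳ → → ↑│
└─────────┘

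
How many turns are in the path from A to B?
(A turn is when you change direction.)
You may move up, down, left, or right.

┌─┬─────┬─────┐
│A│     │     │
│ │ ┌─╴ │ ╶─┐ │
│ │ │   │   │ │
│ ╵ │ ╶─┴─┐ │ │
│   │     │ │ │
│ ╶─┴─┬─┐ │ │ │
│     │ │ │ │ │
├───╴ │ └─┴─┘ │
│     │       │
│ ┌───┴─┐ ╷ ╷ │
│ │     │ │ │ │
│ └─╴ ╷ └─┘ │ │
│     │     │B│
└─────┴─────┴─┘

Directions: down, down, down, right, right, down, left, left, down, down, right, right, up, right, down, right, right, up, up, right, down, down
Number of turns: 12

Solution:

┌─┬─────┬─────┐
│A│     │     │
│ │ ┌─╴ │ ╶─┐ │
│↓│ │   │   │ │
│ ╵ │ ╶─┴─┐ │ │
│↓  │     │ │ │
│ ╶─┴─┬─┐ │ │ │
│↳ → ↓│ │ │ │ │
├───╴ │ └─┴─┘ │
│↓ ← ↲│    ↱ ↓│
│ ┌───┴─┐ ╷ ╷ │
│↓│  ↱ ↓│ │↑│↓│
│ └─╴ ╷ └─┘ │ │
│↳ → ↑│↳ → ↑│B│
└─────┴─────┴─┘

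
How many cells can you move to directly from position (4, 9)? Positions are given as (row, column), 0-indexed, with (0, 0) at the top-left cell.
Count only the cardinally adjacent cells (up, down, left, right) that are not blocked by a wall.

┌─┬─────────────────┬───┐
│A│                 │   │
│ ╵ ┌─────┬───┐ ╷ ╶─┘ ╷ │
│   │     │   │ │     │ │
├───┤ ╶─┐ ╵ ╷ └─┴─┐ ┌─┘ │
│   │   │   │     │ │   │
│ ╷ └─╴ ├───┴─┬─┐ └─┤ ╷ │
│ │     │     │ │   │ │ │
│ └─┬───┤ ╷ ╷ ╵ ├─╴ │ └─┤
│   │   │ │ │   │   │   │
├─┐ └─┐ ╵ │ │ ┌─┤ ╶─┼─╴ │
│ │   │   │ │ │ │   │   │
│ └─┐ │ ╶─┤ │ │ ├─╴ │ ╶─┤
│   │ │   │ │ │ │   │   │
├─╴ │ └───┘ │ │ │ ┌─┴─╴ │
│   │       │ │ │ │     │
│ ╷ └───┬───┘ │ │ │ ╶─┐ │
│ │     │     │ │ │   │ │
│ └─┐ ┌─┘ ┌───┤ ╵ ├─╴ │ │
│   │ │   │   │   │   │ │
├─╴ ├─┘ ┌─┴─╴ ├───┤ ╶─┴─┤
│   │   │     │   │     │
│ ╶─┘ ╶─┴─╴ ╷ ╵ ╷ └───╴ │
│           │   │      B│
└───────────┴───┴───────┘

Checking passable neighbors of (4, 9):
Neighbors: (3, 9), (4, 8)
Count: 2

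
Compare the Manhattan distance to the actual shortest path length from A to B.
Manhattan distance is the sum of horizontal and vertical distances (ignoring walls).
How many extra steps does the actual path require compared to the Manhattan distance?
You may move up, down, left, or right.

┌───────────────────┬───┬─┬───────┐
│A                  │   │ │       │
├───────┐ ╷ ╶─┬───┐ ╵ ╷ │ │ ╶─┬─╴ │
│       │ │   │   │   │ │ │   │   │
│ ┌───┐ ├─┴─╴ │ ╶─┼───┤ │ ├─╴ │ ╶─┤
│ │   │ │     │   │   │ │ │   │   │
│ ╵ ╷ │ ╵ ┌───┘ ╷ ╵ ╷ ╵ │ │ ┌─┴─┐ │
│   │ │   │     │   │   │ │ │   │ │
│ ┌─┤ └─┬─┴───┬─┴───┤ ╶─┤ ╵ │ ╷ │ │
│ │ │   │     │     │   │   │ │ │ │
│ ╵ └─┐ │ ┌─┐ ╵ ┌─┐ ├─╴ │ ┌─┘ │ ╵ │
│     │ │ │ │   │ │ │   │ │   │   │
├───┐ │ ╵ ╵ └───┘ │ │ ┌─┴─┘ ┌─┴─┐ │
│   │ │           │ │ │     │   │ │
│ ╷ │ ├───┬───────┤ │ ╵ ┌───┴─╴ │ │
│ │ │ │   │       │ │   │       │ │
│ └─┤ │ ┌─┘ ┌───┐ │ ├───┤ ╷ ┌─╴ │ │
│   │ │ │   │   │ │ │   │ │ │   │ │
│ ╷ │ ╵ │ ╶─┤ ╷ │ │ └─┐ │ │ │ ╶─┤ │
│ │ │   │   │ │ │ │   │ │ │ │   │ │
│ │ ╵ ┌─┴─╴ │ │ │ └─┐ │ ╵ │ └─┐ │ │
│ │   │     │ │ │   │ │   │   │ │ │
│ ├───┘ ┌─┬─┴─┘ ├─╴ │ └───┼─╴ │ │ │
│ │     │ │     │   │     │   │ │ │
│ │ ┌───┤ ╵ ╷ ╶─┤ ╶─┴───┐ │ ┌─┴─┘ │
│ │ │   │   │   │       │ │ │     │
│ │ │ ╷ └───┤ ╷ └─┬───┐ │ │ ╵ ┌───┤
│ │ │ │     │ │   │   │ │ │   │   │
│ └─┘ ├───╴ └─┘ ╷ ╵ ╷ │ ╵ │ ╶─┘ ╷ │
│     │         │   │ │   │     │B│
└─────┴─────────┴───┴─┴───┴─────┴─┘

Manhattan distance: |14 - 0| + |16 - 0| = 30
Actual path length: 52
Extra steps: 52 - 30 = 22

Solution:

┌───────────────────┬───┬─┬───────┐
│A → → → → → → → → ↓│↱ ↓│ │       │
├───────┐ ╷ ╶─┬───┐ ╵ ╷ │ │ ╶─┬─╴ │
│       │ │   │   │↳ ↑│↓│ │   │   │
│ ┌───┐ ├─┴─╴ │ ╶─┼───┤ │ ├─╴ │ ╶─┤
│ │   │ │     │   │   │↓│ │   │   │
│ ╵ ╷ │ ╵ ┌───┘ ╷ ╵ ╷ ╵ │ │ ┌─┴─┐ │
│   │ │   │     │   │↓ ↲│ │ │↱ ↓│ │
│ ┌─┤ └─┬─┴───┬─┴───┤ ╶─┤ ╵ │ ╷ │ │
│ │ │   │     │     │↳ ↓│   │↑│↓│ │
│ ╵ └─┐ │ ┌─┐ ╵ ┌─┐ ├─╴ │ ┌─┘ │ ╵ │
│     │ │ │ │   │ │ │↓ ↲│ │↱ ↑│↳ ↓│
├───┐ │ ╵ ╵ └───┘ │ │ ┌─┴─┘ ┌─┴─┐ │
│   │ │           │ │↓│↱ → ↑│   │↓│
│ ╷ │ ├───┬───────┤ │ ╵ ┌───┴─╴ │ │
│ │ │ │   │       │ │↳ ↑│       │↓│
│ └─┤ │ ┌─┘ ┌───┐ │ ├───┤ ╷ ┌─╴ │ │
│   │ │ │   │   │ │ │   │ │ │   │↓│
│ ╷ │ ╵ │ ╶─┤ ╷ │ │ └─┐ │ │ │ ╶─┤ │
│ │ │   │   │ │ │ │   │ │ │ │   │↓│
│ │ ╵ ┌─┴─╴ │ │ │ └─┐ │ ╵ │ └─┐ │ │
│ │   │     │ │ │   │ │   │   │ │↓│
│ ├───┘ ┌─┬─┴─┘ ├─╴ │ └───┼─╴ │ │ │
│ │     │ │     │   │     │   │ │↓│
│ │ ┌───┤ ╵ ╷ ╶─┤ ╶─┴───┐ │ ┌─┴─┘ │
│ │ │   │   │   │       │ │ │↓ ← ↲│
│ │ │ ╷ └───┤ ╷ └─┬───┐ │ │ ╵ ┌───┤
│ │ │ │     │ │   │   │ │ │↓ ↲│↱ ↓│
│ └─┘ ├───╴ └─┘ ╷ ╵ ╷ │ ╵ │ ╶─┘ ╷ │
│     │         │   │ │   │↳ → ↑│B│
└─────┴─────────┴───┴─┴───┴─────┴─┘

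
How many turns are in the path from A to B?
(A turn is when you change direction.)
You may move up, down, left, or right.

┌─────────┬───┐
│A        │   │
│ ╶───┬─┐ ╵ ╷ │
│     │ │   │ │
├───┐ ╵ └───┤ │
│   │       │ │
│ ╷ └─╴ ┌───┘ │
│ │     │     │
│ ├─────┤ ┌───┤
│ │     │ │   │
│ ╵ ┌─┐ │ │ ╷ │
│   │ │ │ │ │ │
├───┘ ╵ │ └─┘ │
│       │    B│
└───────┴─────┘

Directions: right, right, right, right, down, right, up, right, down, down, down, left, left, down, down, down, right, right
Number of turns: 8

Solution:

┌─────────┬───┐
│A → → → ↓│↱ ↓│
│ ╶───┬─┐ ╵ ╷ │
│     │ │↳ ↑│↓│
├───┐ ╵ └───┤ │
│   │       │↓│
│ ╷ └─╴ ┌───┘ │
│ │     │↓ ← ↲│
│ ├─────┤ ┌───┤
│ │     │↓│   │
│ ╵ ┌─┐ │ │ ╷ │
│   │ │ │↓│ │ │
├───┘ ╵ │ └─┘ │
│       │↳ → B│
└───────┴─────┘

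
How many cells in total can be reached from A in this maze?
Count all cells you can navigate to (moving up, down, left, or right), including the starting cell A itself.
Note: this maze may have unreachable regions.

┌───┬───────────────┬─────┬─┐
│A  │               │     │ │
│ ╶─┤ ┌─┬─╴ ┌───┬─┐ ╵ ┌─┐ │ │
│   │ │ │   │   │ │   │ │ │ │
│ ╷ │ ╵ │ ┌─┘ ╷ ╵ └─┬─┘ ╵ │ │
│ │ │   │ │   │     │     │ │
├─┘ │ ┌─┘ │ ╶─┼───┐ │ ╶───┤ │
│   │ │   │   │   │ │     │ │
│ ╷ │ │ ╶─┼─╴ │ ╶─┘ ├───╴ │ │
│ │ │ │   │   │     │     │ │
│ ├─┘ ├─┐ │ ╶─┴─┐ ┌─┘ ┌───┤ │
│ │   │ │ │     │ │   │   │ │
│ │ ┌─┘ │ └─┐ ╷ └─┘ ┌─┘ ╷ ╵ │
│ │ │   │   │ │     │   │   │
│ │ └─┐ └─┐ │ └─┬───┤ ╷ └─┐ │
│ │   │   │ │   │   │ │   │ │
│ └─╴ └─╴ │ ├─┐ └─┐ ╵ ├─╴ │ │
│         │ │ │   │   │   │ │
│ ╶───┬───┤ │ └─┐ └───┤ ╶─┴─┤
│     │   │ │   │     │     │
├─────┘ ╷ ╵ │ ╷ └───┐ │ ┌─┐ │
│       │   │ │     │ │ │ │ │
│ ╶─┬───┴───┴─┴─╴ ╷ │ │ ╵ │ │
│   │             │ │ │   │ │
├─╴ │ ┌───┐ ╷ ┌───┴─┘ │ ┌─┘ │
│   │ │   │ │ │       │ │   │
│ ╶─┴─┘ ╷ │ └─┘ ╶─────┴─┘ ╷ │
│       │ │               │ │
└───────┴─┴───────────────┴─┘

Using BFS/flood-fill to find all reachable cells from A:
Maze size: 14 × 14 = 196 total cells
All cells are reachable — the maze is fully connected.
Reachable cells: 196

Reachable region (· marks reachable cells):

┌───┬───────────────┬─────┬─┐
│A ·│· · · · · · · ·│· · ·│·│
│ ╶─┤ ┌─┬─╴ ┌───┬─┐ ╵ ┌─┐ │ │
│· ·│·│·│· ·│· ·│·│· ·│·│·│·│
│ ╷ │ ╵ │ ┌─┘ ╷ ╵ └─┬─┘ ╵ │ │
│·│·│· ·│·│· ·│· · ·│· · ·│·│
├─┘ │ ┌─┘ │ ╶─┼───┐ │ ╶───┤ │
│· ·│·│· ·│· ·│· ·│·│· · ·│·│
│ ╷ │ │ ╶─┼─╴ │ ╶─┘ ├───╴ │ │
│·│·│·│· ·│· ·│· · ·│· · ·│·│
│ ├─┘ ├─┐ │ ╶─┴─┐ ┌─┘ ┌───┤ │
│·│· ·│·│·│· · ·│·│· ·│· ·│·│
│ │ ┌─┘ │ └─┐ ╷ └─┘ ┌─┘ ╷ ╵ │
│·│·│· ·│· ·│·│· · ·│· ·│· ·│
│ │ └─┐ └─┐ │ └─┬───┤ ╷ └─┐ │
│·│· ·│· ·│·│· ·│· ·│·│· ·│·│
│ └─╴ └─╴ │ ├─┐ └─┐ ╵ ├─╴ │ │
│· · · · ·│·│·│· ·│· ·│· ·│·│
│ ╶───┬───┤ │ └─┐ └───┤ ╶─┴─┤
│· · ·│· ·│·│· ·│· · ·│· · ·│
├─────┘ ╷ ╵ │ ╷ └───┐ │ ┌─┐ │
│· · · ·│· ·│·│· · ·│·│·│·│·│
│ ╶─┬───┴───┴─┴─╴ ╷ │ │ ╵ │ │
│· ·│· · · · · · ·│·│·│· ·│·│
├─╴ │ ┌───┐ ╷ ┌───┴─┘ │ ┌─┘ │
│· ·│·│· ·│·│·│· · · ·│·│· ·│
│ ╶─┴─┘ ╷ │ └─┘ ╶─────┴─┘ ╷ │
│· · · ·│·│· · · · · · · ·│·│
└───────┴─┴───────────────┴─┘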